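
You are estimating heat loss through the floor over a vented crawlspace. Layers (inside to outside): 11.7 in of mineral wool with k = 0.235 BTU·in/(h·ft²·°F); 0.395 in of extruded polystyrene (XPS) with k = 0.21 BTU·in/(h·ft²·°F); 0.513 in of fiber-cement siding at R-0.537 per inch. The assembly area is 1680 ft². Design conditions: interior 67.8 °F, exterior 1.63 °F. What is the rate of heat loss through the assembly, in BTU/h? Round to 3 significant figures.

2140 BTU/h

11.7/0.235 = 49.79
0.395/0.21 = 1.881
0.513 × 0.537 = 0.2755
R_total = 49.79 + 1.881 + 0.2755 = 51.94 ft²·°F·h/BTU
Q = A·ΔT/R = 1680 × (67.8 − 1.63) / 51.94 = 2140 BTU/h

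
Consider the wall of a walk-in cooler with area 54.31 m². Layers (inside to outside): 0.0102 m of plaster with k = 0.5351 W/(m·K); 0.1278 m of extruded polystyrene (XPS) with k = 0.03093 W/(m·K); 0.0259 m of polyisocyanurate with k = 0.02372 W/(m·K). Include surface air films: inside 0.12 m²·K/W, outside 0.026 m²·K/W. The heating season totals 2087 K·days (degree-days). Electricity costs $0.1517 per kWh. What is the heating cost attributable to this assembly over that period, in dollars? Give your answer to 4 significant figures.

0.0102/0.5351 = 0.019062
0.1278/0.03093 = 4.1319
0.0259/0.02372 = 1.0919
R_total = 0.12 + 0.019062 + 4.1319 + 1.0919 + 0.026 = 5.3889 m²·K/W
E = A × HDD × 24 / R / 1000 = 54.31 × 2087 × 24 / 5.3889 / 1000 = 504.8 kWh
Cost = 504.8 × 0.1517 = $76.577

76.58 dollars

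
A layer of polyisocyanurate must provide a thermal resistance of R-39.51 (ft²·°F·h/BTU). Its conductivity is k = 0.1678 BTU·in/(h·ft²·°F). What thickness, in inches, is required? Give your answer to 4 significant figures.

L = R × k = 39.51 × 0.1678 = 6.6298 in

6.630 in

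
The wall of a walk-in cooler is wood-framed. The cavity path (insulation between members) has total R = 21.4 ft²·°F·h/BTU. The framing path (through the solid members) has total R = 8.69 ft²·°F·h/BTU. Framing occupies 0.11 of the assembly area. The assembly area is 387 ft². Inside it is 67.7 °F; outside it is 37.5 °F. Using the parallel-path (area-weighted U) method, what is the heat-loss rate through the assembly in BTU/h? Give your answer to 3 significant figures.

U_eff = 0.89/21.4 + 0.11/8.69 = 0.04159 + 0.01266 = 0.05425
R_eff = 1/U_eff = 18.43 ft²·°F·h/BTU
Q = 387 × (67.7 − 37.5) / 18.43 = 634 BTU/h

634 BTU/h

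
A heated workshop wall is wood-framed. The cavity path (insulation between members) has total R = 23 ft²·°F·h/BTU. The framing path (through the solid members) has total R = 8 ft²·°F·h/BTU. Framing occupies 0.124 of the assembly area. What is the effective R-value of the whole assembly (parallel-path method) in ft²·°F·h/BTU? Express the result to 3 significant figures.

U_eff = 0.876/23 + 0.124/8 = 0.03809 + 0.0155 = 0.05359
R_eff = 1/U_eff = 18.66 ft²·°F·h/BTU

18.7 ft²·°F·h/BTU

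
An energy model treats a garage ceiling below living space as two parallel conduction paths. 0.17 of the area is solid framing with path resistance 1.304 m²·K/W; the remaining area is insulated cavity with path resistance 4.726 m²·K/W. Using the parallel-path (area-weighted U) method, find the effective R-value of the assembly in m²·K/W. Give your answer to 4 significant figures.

3.268 m²·K/W

U_eff = 0.83/4.726 + 0.17/1.304 = 0.17562 + 0.13037 = 0.30599
R_eff = 1/U_eff = 3.2681 m²·K/W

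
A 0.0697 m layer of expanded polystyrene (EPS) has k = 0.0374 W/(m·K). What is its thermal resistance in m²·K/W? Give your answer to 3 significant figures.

1.86 m²·K/W

R = L/k = 0.0697/0.0374 = 1.864 m²·K/W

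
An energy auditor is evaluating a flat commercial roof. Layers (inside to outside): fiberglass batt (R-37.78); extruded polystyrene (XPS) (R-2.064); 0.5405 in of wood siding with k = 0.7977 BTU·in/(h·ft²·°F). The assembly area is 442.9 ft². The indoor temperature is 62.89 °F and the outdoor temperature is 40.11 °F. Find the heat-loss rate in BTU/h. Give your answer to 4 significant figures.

249.0 BTU/h

0.5405/0.7977 = 0.67757
R_total = 37.78 + 2.064 + 0.67757 = 40.522 ft²·°F·h/BTU
Q = A·ΔT/R = 442.9 × (62.89 − 40.11) / 40.522 = 248.98 BTU/h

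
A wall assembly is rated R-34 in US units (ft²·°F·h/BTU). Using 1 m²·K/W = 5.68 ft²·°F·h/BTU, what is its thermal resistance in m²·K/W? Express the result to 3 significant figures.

5.99 m²·K/W

R_SI = 34/5.68 = 5.986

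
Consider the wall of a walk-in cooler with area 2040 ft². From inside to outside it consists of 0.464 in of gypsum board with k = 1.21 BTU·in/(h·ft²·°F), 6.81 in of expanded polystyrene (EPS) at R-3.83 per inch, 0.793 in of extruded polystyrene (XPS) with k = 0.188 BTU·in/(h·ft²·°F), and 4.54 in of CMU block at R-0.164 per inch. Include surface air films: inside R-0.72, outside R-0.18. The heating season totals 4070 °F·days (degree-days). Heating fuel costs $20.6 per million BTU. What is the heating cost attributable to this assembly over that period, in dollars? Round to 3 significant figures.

127 dollars

0.464/1.21 = 0.3835
6.81 × 3.83 = 26.08
0.793/0.188 = 4.218
4.54 × 0.164 = 0.7446
R_total = 0.72 + 0.3835 + 26.08 + 4.218 + 0.7446 + 0.18 = 32.33 ft²·°F·h/BTU
E = A × HDD × 24 / R = 2040 × 4070 × 24 / 32.33 = 6164000 BTU
Cost = 6164000/10⁶ × 20.6 = $127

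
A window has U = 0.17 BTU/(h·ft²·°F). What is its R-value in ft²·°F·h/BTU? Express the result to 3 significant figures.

5.88 ft²·°F·h/BTU

R = 1/U = 1/0.17 = 5.882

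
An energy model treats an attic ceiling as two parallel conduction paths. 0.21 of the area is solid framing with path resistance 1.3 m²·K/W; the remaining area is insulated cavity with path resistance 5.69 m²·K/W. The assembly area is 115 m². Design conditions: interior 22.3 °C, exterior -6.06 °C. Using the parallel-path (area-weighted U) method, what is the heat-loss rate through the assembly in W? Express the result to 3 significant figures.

U_eff = 0.79/5.69 + 0.21/1.3 = 0.1388 + 0.1615 = 0.3004
R_eff = 1/U_eff = 3.329 m²·K/W
Q = 115 × (22.3 − (-6.06)) / 3.329 = 979.7 W

980 W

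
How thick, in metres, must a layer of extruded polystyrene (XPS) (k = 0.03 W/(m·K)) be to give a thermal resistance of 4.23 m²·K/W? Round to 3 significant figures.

0.127 m

L = R·k = 4.23 × 0.03 = 0.1269 m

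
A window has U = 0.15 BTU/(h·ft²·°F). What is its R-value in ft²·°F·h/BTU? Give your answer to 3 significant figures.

R = 1/U = 1/0.15 = 6.667

6.67 ft²·°F·h/BTU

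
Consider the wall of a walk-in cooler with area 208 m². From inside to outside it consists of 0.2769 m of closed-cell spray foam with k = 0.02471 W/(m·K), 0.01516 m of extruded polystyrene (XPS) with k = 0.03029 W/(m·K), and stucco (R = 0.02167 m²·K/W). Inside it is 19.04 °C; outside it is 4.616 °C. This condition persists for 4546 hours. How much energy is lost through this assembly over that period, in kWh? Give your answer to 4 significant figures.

1163 kWh

0.2769/0.02471 = 11.206
0.01516/0.03029 = 0.5005
R_total = 11.206 + 0.5005 + 0.02167 = 11.728 m²·K/W
Q = 208 × (19.04 − 4.616) / 11.728 = 255.81 W
E = 255.81 W × 4546 h / 1000 = 1162.9 kWh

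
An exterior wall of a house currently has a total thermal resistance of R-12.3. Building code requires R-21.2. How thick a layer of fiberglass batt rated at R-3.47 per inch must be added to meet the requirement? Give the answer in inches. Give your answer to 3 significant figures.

ΔR = 21.2 − 12.3 = 8.9 ft²·°F·h/BTU
L = ΔR / (R/in) = 8.9/3.47 = 2.565 in

2.56 in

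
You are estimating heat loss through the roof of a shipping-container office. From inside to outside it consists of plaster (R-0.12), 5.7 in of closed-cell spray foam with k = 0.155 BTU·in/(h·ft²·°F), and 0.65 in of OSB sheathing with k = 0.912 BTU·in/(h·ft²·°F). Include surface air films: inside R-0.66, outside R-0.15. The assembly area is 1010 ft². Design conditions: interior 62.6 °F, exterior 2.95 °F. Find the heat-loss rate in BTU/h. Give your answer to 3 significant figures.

5.7/0.155 = 36.77
0.65/0.912 = 0.7127
R_total = 0.66 + 0.12 + 36.77 + 0.7127 + 0.15 = 38.42 ft²·°F·h/BTU
Q = A·ΔT/R = 1010 × (62.6 − 2.95) / 38.42 = 1568 BTU/h

1570 BTU/h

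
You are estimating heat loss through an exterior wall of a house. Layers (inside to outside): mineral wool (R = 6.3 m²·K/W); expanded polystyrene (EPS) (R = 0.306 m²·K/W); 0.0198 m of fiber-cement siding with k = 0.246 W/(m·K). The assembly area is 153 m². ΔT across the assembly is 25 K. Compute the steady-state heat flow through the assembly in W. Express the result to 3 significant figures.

572 W

0.0198/0.246 = 0.08049
R_total = 6.3 + 0.306 + 0.08049 = 6.686 m²·K/W
Q = A·ΔT/R = 153 × 25 / 6.686 = 572 W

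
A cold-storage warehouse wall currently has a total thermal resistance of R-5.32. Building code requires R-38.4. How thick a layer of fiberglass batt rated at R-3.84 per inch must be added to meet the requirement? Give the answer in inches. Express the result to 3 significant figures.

ΔR = 38.4 − 5.32 = 33.08 ft²·°F·h/BTU
L = ΔR / (R/in) = 33.08/3.84 = 8.615 in

8.61 in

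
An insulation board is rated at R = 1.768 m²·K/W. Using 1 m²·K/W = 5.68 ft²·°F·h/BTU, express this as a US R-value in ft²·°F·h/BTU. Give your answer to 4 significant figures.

10.04 ft²·°F·h/BTU

R_US = 1.768 × 5.68 = 10.042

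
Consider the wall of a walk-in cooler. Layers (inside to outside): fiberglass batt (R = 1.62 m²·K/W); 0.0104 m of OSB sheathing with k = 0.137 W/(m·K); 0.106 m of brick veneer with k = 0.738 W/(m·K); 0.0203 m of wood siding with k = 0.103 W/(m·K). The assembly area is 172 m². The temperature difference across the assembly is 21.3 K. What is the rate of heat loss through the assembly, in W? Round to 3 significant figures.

1800 W

0.0104/0.137 = 0.07591
0.106/0.738 = 0.1436
0.0203/0.103 = 0.1971
R_total = 1.62 + 0.07591 + 0.1436 + 0.1971 = 2.037 m²·K/W
Q = A·ΔT/R = 172 × 21.3 / 2.037 = 1799 W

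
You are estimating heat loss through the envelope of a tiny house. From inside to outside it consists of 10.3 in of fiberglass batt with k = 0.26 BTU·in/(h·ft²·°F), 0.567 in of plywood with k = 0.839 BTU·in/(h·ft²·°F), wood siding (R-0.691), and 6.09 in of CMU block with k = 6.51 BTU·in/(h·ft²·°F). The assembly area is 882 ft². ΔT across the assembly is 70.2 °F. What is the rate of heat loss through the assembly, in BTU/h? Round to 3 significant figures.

1480 BTU/h

10.3/0.26 = 39.62
0.567/0.839 = 0.6758
6.09/6.51 = 0.9355
R_total = 39.62 + 0.6758 + 0.691 + 0.9355 = 41.92 ft²·°F·h/BTU
Q = A·ΔT/R = 882 × 70.2 / 41.92 = 1477 BTU/h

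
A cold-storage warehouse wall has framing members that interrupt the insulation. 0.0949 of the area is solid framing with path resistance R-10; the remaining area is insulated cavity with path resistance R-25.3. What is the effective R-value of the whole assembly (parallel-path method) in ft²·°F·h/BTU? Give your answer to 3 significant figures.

U_eff = 0.9051/25.3 + 0.0949/10 = 0.03577 + 0.00949 = 0.04526
R_eff = 1/U_eff = 22.09 ft²·°F·h/BTU

22.1 ft²·°F·h/BTU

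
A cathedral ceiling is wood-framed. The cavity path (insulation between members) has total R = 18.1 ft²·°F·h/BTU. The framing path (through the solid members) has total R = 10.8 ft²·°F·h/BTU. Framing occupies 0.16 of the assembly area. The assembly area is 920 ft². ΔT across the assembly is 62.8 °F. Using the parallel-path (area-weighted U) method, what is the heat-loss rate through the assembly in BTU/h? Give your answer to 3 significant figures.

U_eff = 0.84/18.1 + 0.16/10.8 = 0.04641 + 0.01481 = 0.06122
R_eff = 1/U_eff = 16.33 ft²·°F·h/BTU
Q = 920 × 62.8 / 16.33 = 3537 BTU/h

3540 BTU/h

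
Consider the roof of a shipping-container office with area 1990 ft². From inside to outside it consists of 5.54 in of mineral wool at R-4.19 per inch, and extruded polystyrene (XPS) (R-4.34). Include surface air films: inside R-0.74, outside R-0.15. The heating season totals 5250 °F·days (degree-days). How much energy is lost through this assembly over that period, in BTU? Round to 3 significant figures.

8820000 BTU

5.54 × 4.19 = 23.21
R_total = 0.74 + 23.21 + 4.34 + 0.15 = 28.44 ft²·°F·h/BTU
E = A × HDD × 24 / R = 1990 × 5250 × 24 / 28.44 = 8816000 BTU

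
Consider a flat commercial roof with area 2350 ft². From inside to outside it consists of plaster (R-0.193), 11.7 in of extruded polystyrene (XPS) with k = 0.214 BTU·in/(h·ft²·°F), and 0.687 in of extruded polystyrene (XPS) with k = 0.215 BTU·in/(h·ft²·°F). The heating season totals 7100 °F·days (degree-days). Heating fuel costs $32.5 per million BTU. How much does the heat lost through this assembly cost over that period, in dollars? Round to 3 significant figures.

224 dollars

11.7/0.214 = 54.67
0.687/0.215 = 3.195
R_total = 0.193 + 54.67 + 3.195 = 58.06 ft²·°F·h/BTU
E = A × HDD × 24 / R = 2350 × 7100 × 24 / 58.06 = 6897000 BTU
Cost = 6897000/10⁶ × 32.5 = $224.1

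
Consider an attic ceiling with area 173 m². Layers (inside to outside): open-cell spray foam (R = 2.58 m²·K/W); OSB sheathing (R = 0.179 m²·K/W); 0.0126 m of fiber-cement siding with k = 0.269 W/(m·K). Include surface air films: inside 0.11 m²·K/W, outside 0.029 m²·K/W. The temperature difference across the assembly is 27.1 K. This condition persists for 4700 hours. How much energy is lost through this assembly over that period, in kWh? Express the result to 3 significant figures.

0.0126/0.269 = 0.04684
R_total = 0.11 + 2.58 + 0.179 + 0.04684 + 0.029 = 2.945 m²·K/W
Q = 173 × 27.1 / 2.945 = 1592 W
E = 1592 W × 4700 h / 1000 = 7483 kWh

7480 kWh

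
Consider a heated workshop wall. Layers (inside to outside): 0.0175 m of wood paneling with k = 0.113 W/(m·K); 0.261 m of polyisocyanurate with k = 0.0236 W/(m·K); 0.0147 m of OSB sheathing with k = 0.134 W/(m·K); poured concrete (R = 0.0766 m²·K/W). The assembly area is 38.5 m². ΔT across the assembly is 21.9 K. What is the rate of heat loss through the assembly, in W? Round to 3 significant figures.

74.0 W

0.0175/0.113 = 0.1549
0.261/0.0236 = 11.06
0.0147/0.134 = 0.1097
R_total = 0.1549 + 11.06 + 0.1097 + 0.0766 = 11.4 m²·K/W
Q = A·ΔT/R = 38.5 × 21.9 / 11.4 = 73.96 W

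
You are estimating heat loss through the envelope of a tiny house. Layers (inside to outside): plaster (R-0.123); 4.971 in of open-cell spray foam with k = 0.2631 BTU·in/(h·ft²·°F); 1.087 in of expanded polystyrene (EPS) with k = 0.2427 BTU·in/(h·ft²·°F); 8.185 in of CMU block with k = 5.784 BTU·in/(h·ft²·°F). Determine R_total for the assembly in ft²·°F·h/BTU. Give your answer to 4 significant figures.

4.971/0.2631 = 18.894
1.087/0.2427 = 4.4788
8.185/5.784 = 1.4151
R_total = 0.123 + 18.894 + 4.4788 + 1.4151 = 24.911 ft²·°F·h/BTU

24.91 ft²·°F·h/BTU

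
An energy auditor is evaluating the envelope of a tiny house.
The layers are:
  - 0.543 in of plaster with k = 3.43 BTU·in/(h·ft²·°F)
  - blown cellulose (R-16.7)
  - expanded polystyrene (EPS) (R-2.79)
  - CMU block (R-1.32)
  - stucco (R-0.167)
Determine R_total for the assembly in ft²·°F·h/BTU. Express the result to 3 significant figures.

21.1 ft²·°F·h/BTU

0.543/3.43 = 0.1583
R_total = 0.1583 + 16.7 + 2.79 + 1.32 + 0.167 = 21.14 ft²·°F·h/BTU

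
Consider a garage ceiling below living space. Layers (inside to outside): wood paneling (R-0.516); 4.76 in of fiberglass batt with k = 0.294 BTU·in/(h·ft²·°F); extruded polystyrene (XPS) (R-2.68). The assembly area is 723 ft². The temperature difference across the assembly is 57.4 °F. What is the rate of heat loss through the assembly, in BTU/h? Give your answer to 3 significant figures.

2140 BTU/h

4.76/0.294 = 16.19
R_total = 0.516 + 16.19 + 2.68 = 19.39 ft²·°F·h/BTU
Q = A·ΔT/R = 723 × 57.4 / 19.39 = 2141 BTU/h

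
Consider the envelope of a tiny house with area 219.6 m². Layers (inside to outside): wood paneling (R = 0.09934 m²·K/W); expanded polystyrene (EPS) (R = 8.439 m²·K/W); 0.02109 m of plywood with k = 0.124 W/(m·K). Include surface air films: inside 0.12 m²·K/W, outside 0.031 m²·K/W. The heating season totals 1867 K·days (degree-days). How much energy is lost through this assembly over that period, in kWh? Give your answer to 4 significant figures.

0.02109/0.124 = 0.17008
R_total = 0.12 + 0.09934 + 8.439 + 0.17008 + 0.031 = 8.8594 m²·K/W
E = A × HDD × 24 / R / 1000 = 219.6 × 1867 × 24 / 8.8594 / 1000 = 1110.7 kWh

1111 kWh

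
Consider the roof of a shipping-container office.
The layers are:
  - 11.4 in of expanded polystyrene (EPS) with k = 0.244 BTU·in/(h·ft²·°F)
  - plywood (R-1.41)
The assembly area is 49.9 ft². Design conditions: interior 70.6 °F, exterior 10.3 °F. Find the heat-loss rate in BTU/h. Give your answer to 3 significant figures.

11.4/0.244 = 46.72
R_total = 46.72 + 1.41 = 48.13 ft²·°F·h/BTU
Q = A·ΔT/R = 49.9 × (70.6 − 10.3) / 48.13 = 62.52 BTU/h

62.5 BTU/h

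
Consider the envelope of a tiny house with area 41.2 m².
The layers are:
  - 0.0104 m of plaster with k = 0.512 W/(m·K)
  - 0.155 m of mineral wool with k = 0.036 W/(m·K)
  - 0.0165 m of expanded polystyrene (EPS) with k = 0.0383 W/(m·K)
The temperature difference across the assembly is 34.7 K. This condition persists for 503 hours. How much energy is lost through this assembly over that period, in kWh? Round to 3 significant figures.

0.0104/0.512 = 0.02031
0.155/0.036 = 4.306
0.0165/0.0383 = 0.4308
R_total = 0.02031 + 4.306 + 0.4308 = 4.757 m²·K/W
Q = 41.2 × 34.7 / 4.757 = 300.6 W
E = 300.6 W × 503 h / 1000 = 151.2 kWh

151 kWh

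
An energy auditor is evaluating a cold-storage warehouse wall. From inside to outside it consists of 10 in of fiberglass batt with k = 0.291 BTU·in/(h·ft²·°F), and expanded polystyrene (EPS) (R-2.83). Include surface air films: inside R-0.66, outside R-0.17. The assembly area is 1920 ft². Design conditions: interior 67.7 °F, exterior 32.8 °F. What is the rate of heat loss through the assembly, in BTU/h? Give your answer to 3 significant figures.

10/0.291 = 34.36
R_total = 0.66 + 34.36 + 2.83 + 0.17 = 38.02 ft²·°F·h/BTU
Q = A·ΔT/R = 1920 × (67.7 − 32.8) / 38.02 = 1762 BTU/h

1760 BTU/h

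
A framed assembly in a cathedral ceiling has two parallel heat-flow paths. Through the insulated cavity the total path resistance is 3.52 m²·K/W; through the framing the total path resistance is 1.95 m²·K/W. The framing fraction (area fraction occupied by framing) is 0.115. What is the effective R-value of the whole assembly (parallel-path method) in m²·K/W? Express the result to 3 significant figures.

3.22 m²·K/W

U_eff = 0.885/3.52 + 0.115/1.95 = 0.2514 + 0.05897 = 0.3104
R_eff = 1/U_eff = 3.222 m²·K/W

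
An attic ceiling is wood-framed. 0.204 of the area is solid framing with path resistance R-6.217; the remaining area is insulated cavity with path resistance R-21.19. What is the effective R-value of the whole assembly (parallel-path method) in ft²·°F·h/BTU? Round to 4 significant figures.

14.21 ft²·°F·h/BTU

U_eff = 0.796/21.19 + 0.204/6.217 = 0.037565 + 0.032813 = 0.070378
R_eff = 1/U_eff = 14.209 ft²·°F·h/BTU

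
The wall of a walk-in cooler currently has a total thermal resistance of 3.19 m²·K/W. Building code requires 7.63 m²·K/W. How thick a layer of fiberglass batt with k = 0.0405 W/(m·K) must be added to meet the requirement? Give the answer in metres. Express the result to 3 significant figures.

0.180 m

ΔR = 7.63 − 3.19 = 4.44 m²·K/W
L = ΔR × k = 4.44 × 0.0405 = 0.1798 m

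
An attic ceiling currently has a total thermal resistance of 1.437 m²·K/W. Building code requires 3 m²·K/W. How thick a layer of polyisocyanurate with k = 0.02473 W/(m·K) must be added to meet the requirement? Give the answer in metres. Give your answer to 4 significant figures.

0.03865 m

ΔR = 3 − 1.437 = 1.563 m²·K/W
L = ΔR × k = 1.563 × 0.02473 = 0.038653 m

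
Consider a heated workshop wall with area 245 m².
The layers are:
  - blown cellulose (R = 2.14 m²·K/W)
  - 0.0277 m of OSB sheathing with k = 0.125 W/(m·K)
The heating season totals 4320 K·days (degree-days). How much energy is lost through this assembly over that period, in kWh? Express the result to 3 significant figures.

0.0277/0.125 = 0.2216
R_total = 2.14 + 0.2216 = 2.362 m²·K/W
E = A × HDD × 24 / R / 1000 = 245 × 4320 × 24 / 2.362 / 1000 = 10760 kWh

10800 kWh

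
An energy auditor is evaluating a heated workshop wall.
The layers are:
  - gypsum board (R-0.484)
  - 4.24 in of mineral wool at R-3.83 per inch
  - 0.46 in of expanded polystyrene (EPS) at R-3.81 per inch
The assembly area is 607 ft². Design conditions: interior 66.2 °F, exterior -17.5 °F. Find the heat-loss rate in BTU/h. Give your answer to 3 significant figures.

4.24 × 3.83 = 16.24
0.46 × 3.81 = 1.753
R_total = 0.484 + 16.24 + 1.753 = 18.48 ft²·°F·h/BTU
Q = A·ΔT/R = 607 × (66.2 − (-17.5)) / 18.48 = 2750 BTU/h

2750 BTU/h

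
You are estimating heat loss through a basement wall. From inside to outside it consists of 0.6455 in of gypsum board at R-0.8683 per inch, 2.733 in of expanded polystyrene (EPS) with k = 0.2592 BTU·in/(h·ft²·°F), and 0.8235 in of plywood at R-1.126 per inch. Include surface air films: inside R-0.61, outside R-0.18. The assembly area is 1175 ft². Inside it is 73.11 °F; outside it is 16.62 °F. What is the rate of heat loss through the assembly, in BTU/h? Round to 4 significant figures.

0.6455 × 0.8683 = 0.56049
2.733/0.2592 = 10.544
0.8235 × 1.126 = 0.92726
R_total = 0.61 + 0.56049 + 10.544 + 0.92726 + 0.18 = 12.822 ft²·°F·h/BTU
Q = A·ΔT/R = 1175 × (73.11 − 16.62) / 12.822 = 5176.8 BTU/h

5177 BTU/h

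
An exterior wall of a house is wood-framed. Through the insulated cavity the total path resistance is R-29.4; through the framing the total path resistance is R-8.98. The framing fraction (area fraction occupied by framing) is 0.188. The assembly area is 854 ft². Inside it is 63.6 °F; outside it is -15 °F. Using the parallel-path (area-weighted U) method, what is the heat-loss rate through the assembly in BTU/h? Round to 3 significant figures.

U_eff = 0.812/29.4 + 0.188/8.98 = 0.02762 + 0.02094 = 0.04855
R_eff = 1/U_eff = 20.6 ft²·°F·h/BTU
Q = 854 × (63.6 − (-15)) / 20.6 = 3259 BTU/h

3260 BTU/h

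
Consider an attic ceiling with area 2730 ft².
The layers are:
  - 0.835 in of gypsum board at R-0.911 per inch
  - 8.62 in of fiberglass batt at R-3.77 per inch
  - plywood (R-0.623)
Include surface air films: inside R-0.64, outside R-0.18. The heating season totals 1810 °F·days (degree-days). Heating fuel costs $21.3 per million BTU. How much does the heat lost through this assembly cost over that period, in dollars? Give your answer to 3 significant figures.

72.8 dollars

0.835 × 0.911 = 0.7607
8.62 × 3.77 = 32.5
R_total = 0.64 + 0.7607 + 32.5 + 0.623 + 0.18 = 34.7 ft²·°F·h/BTU
E = A × HDD × 24 / R = 2730 × 1810 × 24 / 34.7 = 3418000 BTU
Cost = 3418000/10⁶ × 21.3 = $72.79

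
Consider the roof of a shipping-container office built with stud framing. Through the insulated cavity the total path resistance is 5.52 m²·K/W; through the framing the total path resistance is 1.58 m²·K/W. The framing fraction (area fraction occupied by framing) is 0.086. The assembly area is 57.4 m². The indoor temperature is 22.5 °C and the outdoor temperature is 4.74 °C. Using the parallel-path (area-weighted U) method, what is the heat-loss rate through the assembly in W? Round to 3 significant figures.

224 W

U_eff = 0.914/5.52 + 0.086/1.58 = 0.1656 + 0.05443 = 0.22
R_eff = 1/U_eff = 4.545 m²·K/W
Q = 57.4 × (22.5 − 4.74) / 4.545 = 224.3 W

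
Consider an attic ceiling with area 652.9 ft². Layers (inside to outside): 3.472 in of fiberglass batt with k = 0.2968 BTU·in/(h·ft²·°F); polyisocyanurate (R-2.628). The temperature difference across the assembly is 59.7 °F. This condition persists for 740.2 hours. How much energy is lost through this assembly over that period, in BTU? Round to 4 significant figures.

2014000 BTU

3.472/0.2968 = 11.698
R_total = 11.698 + 2.628 = 14.326 ft²·°F·h/BTU
Q = 652.9 × 59.7 / 14.326 = 2720.8 BTU/h
E = 2720.8 × 740.2 = 2013900 BTU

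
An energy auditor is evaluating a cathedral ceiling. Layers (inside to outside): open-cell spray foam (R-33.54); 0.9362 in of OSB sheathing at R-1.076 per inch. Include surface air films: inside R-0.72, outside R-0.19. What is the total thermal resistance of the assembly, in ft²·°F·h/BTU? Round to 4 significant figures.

35.46 ft²·°F·h/BTU

0.9362 × 1.076 = 1.0074
R_total = 0.72 + 33.54 + 1.0074 + 0.19 = 35.457 ft²·°F·h/BTU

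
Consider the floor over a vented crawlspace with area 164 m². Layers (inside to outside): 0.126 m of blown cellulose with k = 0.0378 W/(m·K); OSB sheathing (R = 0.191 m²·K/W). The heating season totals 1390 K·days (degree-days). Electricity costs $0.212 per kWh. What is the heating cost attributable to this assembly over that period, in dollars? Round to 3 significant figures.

329 dollars

0.126/0.0378 = 3.333
R_total = 3.333 + 0.191 = 3.524 m²·K/W
E = A × HDD × 24 / R / 1000 = 164 × 1390 × 24 / 3.524 / 1000 = 1552 kWh
Cost = 1552 × 0.212 = $329.1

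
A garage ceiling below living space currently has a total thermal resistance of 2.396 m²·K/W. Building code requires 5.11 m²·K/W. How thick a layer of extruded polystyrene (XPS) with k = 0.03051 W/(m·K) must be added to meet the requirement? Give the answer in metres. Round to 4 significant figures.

0.08280 m

ΔR = 5.11 − 2.396 = 2.714 m²·K/W
L = ΔR × k = 2.714 × 0.03051 = 0.082804 m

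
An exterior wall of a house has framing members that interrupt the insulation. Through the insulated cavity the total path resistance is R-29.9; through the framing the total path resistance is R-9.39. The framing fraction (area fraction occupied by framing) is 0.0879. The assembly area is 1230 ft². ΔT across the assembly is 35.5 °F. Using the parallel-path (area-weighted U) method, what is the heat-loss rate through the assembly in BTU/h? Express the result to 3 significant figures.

U_eff = 0.9121/29.9 + 0.0879/9.39 = 0.03051 + 0.009361 = 0.03987
R_eff = 1/U_eff = 25.08 ft²·°F·h/BTU
Q = 1230 × 35.5 / 25.08 = 1741 BTU/h

1740 BTU/h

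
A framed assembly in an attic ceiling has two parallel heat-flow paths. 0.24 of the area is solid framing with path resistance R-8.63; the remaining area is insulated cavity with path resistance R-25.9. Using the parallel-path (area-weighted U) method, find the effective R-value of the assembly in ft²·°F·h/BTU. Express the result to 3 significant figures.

U_eff = 0.76/25.9 + 0.24/8.63 = 0.02934 + 0.02781 = 0.05715
R_eff = 1/U_eff = 17.5 ft²·°F·h/BTU

17.5 ft²·°F·h/BTU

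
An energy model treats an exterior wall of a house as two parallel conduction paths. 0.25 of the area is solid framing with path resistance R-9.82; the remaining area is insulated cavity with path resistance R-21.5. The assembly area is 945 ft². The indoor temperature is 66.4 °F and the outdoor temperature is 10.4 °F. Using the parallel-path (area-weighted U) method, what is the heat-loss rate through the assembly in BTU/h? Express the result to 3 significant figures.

3190 BTU/h

U_eff = 0.75/21.5 + 0.25/9.82 = 0.03488 + 0.02546 = 0.06034
R_eff = 1/U_eff = 16.57 ft²·°F·h/BTU
Q = 945 × (66.4 − 10.4) / 16.57 = 3193 BTU/h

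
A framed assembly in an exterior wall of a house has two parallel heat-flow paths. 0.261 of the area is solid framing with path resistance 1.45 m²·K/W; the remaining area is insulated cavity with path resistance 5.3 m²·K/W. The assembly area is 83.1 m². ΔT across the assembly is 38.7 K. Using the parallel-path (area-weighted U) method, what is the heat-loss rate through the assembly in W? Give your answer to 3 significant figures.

1030 W

U_eff = 0.739/5.3 + 0.261/1.45 = 0.1394 + 0.18 = 0.3194
R_eff = 1/U_eff = 3.131 m²·K/W
Q = 83.1 × 38.7 / 3.131 = 1027 W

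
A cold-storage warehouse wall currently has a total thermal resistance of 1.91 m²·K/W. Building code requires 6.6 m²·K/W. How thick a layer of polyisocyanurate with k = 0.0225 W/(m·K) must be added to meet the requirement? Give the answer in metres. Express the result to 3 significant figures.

ΔR = 6.6 − 1.91 = 4.69 m²·K/W
L = ΔR × k = 4.69 × 0.0225 = 0.1055 m

0.106 m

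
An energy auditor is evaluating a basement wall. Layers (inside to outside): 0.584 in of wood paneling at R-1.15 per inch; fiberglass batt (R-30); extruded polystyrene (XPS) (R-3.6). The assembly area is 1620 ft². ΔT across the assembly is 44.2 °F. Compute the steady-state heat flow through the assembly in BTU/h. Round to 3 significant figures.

0.584 × 1.15 = 0.6716
R_total = 0.6716 + 30 + 3.6 = 34.27 ft²·°F·h/BTU
Q = A·ΔT/R = 1620 × 44.2 / 34.27 = 2089 BTU/h

2090 BTU/h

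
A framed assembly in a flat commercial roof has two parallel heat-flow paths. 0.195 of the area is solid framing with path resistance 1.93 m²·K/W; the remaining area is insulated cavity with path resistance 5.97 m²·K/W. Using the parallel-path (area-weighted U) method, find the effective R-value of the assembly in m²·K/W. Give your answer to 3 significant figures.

4.24 m²·K/W

U_eff = 0.805/5.97 + 0.195/1.93 = 0.1348 + 0.101 = 0.2359
R_eff = 1/U_eff = 4.239 m²·K/W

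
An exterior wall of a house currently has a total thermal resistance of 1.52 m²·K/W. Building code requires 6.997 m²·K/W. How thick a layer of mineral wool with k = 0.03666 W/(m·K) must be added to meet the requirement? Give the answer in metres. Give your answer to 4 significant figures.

ΔR = 6.997 − 1.52 = 5.477 m²·K/W
L = ΔR × k = 5.477 × 0.03666 = 0.20079 m

0.2008 m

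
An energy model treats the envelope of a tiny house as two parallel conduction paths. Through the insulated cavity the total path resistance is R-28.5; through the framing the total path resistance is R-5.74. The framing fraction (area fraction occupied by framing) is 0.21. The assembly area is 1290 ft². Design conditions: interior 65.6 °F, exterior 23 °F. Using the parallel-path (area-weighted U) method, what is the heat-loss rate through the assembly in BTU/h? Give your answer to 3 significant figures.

U_eff = 0.79/28.5 + 0.21/5.74 = 0.02772 + 0.03659 = 0.0643
R_eff = 1/U_eff = 15.55 ft²·°F·h/BTU
Q = 1290 × (65.6 − 23) / 15.55 = 3534 BTU/h

3530 BTU/h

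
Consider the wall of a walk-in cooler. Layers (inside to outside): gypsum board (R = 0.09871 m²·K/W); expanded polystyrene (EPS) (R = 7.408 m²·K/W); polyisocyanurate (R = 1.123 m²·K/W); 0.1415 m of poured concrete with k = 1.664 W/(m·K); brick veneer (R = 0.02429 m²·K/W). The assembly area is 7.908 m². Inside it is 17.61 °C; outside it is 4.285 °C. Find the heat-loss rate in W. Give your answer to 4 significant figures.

12.06 W

0.1415/1.664 = 0.085036
R_total = 0.09871 + 7.408 + 1.123 + 0.085036 + 0.02429 = 8.739 m²·K/W
Q = A·ΔT/R = 7.908 × (17.61 − 4.285) / 8.739 = 12.058 W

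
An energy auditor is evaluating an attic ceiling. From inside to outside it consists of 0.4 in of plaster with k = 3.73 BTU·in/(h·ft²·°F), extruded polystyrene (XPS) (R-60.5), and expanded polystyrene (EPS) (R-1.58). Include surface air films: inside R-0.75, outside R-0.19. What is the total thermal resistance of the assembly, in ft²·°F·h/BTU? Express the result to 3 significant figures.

0.4/3.73 = 0.1072
R_total = 0.75 + 0.1072 + 60.5 + 1.58 + 0.19 = 63.13 ft²·°F·h/BTU

63.1 ft²·°F·h/BTU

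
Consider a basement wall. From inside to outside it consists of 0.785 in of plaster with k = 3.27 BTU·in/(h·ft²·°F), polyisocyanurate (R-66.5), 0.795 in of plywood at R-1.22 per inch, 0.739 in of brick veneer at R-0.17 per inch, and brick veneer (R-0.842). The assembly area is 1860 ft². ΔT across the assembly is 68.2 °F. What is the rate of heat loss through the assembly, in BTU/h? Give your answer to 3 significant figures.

1850 BTU/h

0.785/3.27 = 0.2401
0.795 × 1.22 = 0.9699
0.739 × 0.17 = 0.1256
R_total = 0.2401 + 66.5 + 0.9699 + 0.1256 + 0.842 = 68.68 ft²·°F·h/BTU
Q = A·ΔT/R = 1860 × 68.2 / 68.68 = 1847 BTU/h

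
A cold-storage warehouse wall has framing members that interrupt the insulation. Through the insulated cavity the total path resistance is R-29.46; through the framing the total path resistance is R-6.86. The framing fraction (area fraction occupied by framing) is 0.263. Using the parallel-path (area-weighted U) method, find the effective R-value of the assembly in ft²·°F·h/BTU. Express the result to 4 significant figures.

15.78 ft²·°F·h/BTU

U_eff = 0.737/29.46 + 0.263/6.86 = 0.025017 + 0.038338 = 0.063355
R_eff = 1/U_eff = 15.784 ft²·°F·h/BTU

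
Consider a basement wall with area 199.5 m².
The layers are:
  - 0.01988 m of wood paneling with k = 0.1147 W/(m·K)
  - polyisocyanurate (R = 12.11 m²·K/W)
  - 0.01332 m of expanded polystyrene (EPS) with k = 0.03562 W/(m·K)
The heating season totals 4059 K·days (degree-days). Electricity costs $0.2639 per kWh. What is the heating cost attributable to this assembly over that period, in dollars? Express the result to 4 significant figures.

405.2 dollars

0.01988/0.1147 = 0.17332
0.01332/0.03562 = 0.37395
R_total = 0.17332 + 12.11 + 0.37395 = 12.657 m²·K/W
E = A × HDD × 24 / R / 1000 = 199.5 × 4059 × 24 / 12.657 / 1000 = 1535.4 kWh
Cost = 1535.4 × 0.2639 = $405.2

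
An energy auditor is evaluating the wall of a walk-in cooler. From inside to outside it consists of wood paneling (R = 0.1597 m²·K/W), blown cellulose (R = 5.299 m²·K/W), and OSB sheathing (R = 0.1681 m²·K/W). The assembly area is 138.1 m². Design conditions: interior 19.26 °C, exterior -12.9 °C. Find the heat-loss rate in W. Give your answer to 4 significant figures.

789.3 W

R_total = 0.1597 + 5.299 + 0.1681 = 5.6268 m²·K/W
Q = A·ΔT/R = 138.1 × (19.26 − (-12.9)) / 5.6268 = 789.31 W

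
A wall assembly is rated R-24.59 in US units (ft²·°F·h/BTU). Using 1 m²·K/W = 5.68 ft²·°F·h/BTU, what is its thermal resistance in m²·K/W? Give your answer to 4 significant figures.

4.329 m²·K/W

R_SI = 24.59/5.68 = 4.3292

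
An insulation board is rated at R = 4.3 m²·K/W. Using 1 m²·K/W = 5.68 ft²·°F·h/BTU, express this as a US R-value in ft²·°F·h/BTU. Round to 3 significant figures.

R_US = 4.3 × 5.68 = 24.42

24.4 ft²·°F·h/BTU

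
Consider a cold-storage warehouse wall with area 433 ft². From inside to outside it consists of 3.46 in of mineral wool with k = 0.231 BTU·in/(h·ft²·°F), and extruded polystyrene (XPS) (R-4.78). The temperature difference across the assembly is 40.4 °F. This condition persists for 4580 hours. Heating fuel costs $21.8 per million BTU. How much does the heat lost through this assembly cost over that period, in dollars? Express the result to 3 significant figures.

3.46/0.231 = 14.98
R_total = 14.98 + 4.78 = 19.76 ft²·°F·h/BTU
Q = 433 × 40.4 / 19.76 = 885.4 BTU/h
E = 885.4 × 4580 = 4055000 BTU
Cost = 4055000/10⁶ × 21.8 = $88.4

88.4 dollars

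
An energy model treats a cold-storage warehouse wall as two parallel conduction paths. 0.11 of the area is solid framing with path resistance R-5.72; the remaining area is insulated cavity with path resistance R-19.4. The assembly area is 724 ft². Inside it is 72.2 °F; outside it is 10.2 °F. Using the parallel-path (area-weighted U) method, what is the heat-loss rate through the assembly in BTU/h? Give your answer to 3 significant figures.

U_eff = 0.89/19.4 + 0.11/5.72 = 0.04588 + 0.01923 = 0.06511
R_eff = 1/U_eff = 15.36 ft²·°F·h/BTU
Q = 724 × (72.2 − 10.2) / 15.36 = 2923 BTU/h

2920 BTU/h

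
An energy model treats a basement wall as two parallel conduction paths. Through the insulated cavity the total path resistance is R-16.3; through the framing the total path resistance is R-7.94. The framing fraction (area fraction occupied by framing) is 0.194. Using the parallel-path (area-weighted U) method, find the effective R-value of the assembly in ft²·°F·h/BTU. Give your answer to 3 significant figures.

U_eff = 0.806/16.3 + 0.194/7.94 = 0.04945 + 0.02443 = 0.07388
R_eff = 1/U_eff = 13.54 ft²·°F·h/BTU

13.5 ft²·°F·h/BTU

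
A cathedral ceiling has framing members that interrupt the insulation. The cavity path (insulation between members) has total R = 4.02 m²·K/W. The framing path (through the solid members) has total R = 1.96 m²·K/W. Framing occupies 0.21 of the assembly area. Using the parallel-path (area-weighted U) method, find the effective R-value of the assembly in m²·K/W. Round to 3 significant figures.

3.29 m²·K/W

U_eff = 0.79/4.02 + 0.21/1.96 = 0.1965 + 0.1071 = 0.3037
R_eff = 1/U_eff = 3.293 m²·K/W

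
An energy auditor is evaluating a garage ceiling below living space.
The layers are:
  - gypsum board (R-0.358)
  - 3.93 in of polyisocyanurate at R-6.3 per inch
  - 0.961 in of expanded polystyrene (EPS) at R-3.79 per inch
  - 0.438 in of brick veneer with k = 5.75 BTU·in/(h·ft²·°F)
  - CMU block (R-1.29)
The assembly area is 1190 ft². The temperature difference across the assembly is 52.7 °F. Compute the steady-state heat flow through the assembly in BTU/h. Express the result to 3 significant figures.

3.93 × 6.3 = 24.76
0.961 × 3.79 = 3.642
0.438/5.75 = 0.07617
R_total = 0.358 + 24.76 + 3.642 + 0.07617 + 1.29 = 30.13 ft²·°F·h/BTU
Q = A·ΔT/R = 1190 × 52.7 / 30.13 = 2082 BTU/h

2080 BTU/h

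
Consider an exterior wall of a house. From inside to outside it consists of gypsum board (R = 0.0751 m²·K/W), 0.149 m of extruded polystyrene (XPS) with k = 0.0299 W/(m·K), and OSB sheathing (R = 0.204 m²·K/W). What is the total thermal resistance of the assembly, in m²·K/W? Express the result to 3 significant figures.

0.149/0.0299 = 4.983
R_total = 0.0751 + 4.983 + 0.204 = 5.262 m²·K/W

5.26 m²·K/W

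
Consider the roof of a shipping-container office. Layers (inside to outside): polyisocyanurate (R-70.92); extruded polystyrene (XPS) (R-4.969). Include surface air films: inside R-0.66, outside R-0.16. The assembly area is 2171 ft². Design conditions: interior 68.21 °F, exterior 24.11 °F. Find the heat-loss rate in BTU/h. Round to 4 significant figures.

R_total = 0.66 + 70.92 + 4.969 + 0.16 = 76.709 ft²·°F·h/BTU
Q = A·ΔT/R = 2171 × (68.21 − 24.11) / 76.709 = 1248.1 BTU/h

1248 BTU/h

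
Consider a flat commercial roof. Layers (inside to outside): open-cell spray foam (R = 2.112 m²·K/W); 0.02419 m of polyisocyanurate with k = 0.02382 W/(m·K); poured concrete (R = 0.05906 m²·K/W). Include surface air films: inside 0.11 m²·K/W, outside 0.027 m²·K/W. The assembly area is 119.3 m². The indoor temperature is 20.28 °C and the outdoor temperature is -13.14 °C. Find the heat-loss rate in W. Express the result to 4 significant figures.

0.02419/0.02382 = 1.0155
R_total = 0.11 + 2.112 + 1.0155 + 0.05906 + 0.027 = 3.3236 m²·K/W
Q = A·ΔT/R = 119.3 × (20.28 − (-13.14)) / 3.3236 = 1199.6 W

1200 W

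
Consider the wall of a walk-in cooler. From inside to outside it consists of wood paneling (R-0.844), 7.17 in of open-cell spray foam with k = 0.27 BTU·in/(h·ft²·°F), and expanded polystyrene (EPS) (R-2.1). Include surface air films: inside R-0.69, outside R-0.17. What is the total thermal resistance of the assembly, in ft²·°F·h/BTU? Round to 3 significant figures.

7.17/0.27 = 26.56
R_total = 0.69 + 0.844 + 26.56 + 2.1 + 0.17 = 30.36 ft²·°F·h/BTU

30.4 ft²·°F·h/BTU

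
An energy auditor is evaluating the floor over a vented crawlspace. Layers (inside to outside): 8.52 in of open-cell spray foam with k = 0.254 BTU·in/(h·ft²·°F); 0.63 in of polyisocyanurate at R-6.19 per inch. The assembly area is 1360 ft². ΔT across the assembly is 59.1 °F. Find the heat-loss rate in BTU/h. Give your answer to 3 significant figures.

8.52/0.254 = 33.54
0.63 × 6.19 = 3.9
R_total = 33.54 + 3.9 = 37.44 ft²·°F·h/BTU
Q = A·ΔT/R = 1360 × 59.1 / 37.44 = 2147 BTU/h

2150 BTU/h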